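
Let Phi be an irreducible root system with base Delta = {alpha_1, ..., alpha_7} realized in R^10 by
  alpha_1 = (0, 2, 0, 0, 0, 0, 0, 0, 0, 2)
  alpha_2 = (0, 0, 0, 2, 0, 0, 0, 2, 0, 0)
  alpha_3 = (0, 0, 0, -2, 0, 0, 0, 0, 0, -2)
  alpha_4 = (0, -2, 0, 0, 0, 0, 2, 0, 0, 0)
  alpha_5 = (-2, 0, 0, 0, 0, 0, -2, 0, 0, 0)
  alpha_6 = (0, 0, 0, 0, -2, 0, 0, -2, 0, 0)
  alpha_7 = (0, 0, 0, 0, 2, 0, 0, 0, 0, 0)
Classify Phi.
Compute the Cartan integers a_ij = 2(alpha_i, alpha_j)/(alpha_j, alpha_j); the resulting 7x7 Cartan matrix is
[[2, 0, -1, -1, 0, 0, 0], [0, 2, -1, 0, 0, -1, 0], [-1, -1, 2, 0, 0, 0, 0], [-1, 0, 0, 2, -1, 0, 0], [0, 0, 0, -1, 2, 0, 0], [0, -1, 0, 0, 0, 2, -2], [0, 0, 0, 0, 0, -1, 2]].
The roots have two lengths (squared-length ratio 2:1); the short ones are alpha_{7}. The associated Dynkin diagram is a chain of 7 nodes with a double edge at one end; the terminal node there is the unique short simple root (B_7), so the type is B_7 (the algebra so(15)).

B_7 (so(15))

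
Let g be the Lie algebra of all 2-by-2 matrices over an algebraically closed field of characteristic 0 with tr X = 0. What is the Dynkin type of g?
A_1

This is sl(2), which has dimension 2^2 - 1 = 3 and rank 2 - 1 = 1 (a Cartan subalgebra is the diagonal traceless matrices). In the classification of classical Lie algebras, the special linear algebra sl(n+1) has type A_n; here n = 1, so the Dynkin diagram is a chain of 1 nodes with single edges (A_1). Hence the type is A_1.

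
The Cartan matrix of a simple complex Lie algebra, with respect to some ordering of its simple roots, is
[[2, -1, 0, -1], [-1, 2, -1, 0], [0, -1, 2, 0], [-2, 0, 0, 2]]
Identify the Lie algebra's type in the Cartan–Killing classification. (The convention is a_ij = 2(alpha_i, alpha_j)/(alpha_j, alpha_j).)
C_4

The matrix has rank 4 with 2's on the diagonal. Reading the off-diagonal entries as Dynkin edges (a single edge where a_ij = a_ji = -1; a double or triple edge where a_ij * a_ji = 2 or 3), the diagram is a chain of 4 nodes with a double edge at one end; the terminal node there is the unique long simple root (C_4). One simple-root ordering that puts it in standard form is (alpha_3, alpha_2, alpha_1, alpha_4). So the algebra is type C_4, i.e. sp(8).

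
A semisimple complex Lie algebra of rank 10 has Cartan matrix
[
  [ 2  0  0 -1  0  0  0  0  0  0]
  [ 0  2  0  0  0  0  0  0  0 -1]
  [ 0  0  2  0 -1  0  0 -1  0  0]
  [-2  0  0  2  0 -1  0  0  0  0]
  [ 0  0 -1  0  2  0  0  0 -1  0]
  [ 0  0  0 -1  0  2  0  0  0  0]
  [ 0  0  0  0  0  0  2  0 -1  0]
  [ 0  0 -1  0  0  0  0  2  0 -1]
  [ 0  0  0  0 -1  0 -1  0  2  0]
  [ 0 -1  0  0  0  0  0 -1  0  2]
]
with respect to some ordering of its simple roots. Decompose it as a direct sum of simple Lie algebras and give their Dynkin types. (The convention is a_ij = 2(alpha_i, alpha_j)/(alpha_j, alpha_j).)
A_7 ⊕ B_3

The diagram associated to this matrix has two connected components: the simple roots {alpha_2, alpha_3, alpha_5, alpha_7, alpha_8, alpha_9, alpha_10} form a chain of 7 nodes with single edges (A_7), and {alpha_1, alpha_4, alpha_6} form a chain of 3 nodes with a double edge at one end; the terminal node there is the unique short simple root (B_3). A semisimple Lie algebra decomposes uniquely as the direct sum of simple ideals, one per connected component of its Dynkin diagram, so g ≅ A_7 ⊕ B_3 (dimension 63 + 21 = 84).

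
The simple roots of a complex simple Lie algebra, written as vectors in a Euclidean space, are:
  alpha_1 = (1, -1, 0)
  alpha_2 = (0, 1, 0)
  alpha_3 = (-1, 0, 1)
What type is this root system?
B3

Compute the Cartan integers a_ij = 2(alpha_i, alpha_j)/(alpha_j, alpha_j); the resulting 3x3 Cartan matrix is
[[2, -2, -1], [-1, 2, 0], [-1, 0, 2]].
The roots have two lengths (squared-length ratio 2:1); the short ones are alpha_{2}. The associated Dynkin diagram is a chain of 3 nodes with a double edge at one end; the terminal node there is the unique short simple root (B_3), so the type is B_3 (the algebra so(7)).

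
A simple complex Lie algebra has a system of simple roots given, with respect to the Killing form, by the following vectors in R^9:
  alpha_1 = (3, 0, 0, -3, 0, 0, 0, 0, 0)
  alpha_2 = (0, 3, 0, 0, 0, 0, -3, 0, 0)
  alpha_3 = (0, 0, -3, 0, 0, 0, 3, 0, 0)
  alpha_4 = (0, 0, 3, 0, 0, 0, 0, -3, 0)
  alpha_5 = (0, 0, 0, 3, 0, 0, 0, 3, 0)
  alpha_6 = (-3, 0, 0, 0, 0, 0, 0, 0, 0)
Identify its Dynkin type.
Compute the Cartan integers a_ij = 2(alpha_i, alpha_j)/(alpha_j, alpha_j); the resulting 6x6 Cartan matrix is
[[2, 0, 0, 0, -1, -2], [0, 2, -1, 0, 0, 0], [0, -1, 2, -1, 0, 0], [0, 0, -1, 2, -1, 0], [-1, 0, 0, -1, 2, 0], [-1, 0, 0, 0, 0, 2]].
The roots have two lengths (squared-length ratio 2:1); the short ones are alpha_{6}. The associated Dynkin diagram is a chain of 6 nodes with a double edge at one end; the terminal node there is the unique short simple root (B_6), so the type is B_6 (the algebra so(13)).

B_6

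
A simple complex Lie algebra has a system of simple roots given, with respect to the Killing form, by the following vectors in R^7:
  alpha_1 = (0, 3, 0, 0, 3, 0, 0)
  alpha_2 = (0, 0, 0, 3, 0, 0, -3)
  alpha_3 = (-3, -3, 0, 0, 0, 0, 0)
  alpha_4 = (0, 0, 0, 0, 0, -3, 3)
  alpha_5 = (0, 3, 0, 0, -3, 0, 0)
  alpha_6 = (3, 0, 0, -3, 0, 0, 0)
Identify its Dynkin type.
type D_6

Compute the Cartan integers a_ij = 2(alpha_i, alpha_j)/(alpha_j, alpha_j); the resulting 6x6 Cartan matrix is
[[2, 0, -1, 0, 0, 0], [0, 2, 0, -1, 0, -1], [-1, 0, 2, 0, -1, -1], [0, -1, 0, 2, 0, 0], [0, 0, -1, 0, 2, 0], [0, -1, -1, 0, 0, 2]].
All simple roots have the same length, so the diagram is simply laced. The associated Dynkin diagram is a chain of 4 nodes with a fork of two nodes at one end (D_6), so the type is D_6 (the algebra so(12)).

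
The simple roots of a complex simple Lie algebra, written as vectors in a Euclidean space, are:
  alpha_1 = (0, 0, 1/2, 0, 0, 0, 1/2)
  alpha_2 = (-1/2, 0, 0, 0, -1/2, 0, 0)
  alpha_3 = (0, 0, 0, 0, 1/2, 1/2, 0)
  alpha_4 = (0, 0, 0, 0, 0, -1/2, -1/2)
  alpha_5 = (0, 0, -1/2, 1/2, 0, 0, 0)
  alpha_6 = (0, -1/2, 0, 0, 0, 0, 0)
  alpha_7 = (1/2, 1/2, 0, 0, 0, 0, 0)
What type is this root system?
B7

Compute the Cartan integers a_ij = 2(alpha_i, alpha_j)/(alpha_j, alpha_j); the resulting 7x7 Cartan matrix is
[[2, 0, 0, -1, -1, 0, 0], [0, 2, -1, 0, 0, 0, -1], [0, -1, 2, -1, 0, 0, 0], [-1, 0, -1, 2, 0, 0, 0], [-1, 0, 0, 0, 2, 0, 0], [0, 0, 0, 0, 0, 2, -1], [0, -1, 0, 0, 0, -2, 2]].
The roots have two lengths (squared-length ratio 2:1); the short ones are alpha_{6}. The associated Dynkin diagram is a chain of 7 nodes with a double edge at one end; the terminal node there is the unique short simple root (B_7), so the type is B_7 (the algebra so(15)).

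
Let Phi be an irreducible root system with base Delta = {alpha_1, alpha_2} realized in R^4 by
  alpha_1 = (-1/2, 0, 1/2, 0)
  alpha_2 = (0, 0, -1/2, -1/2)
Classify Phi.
Compute the Cartan integers a_ij = 2(alpha_i, alpha_j)/(alpha_j, alpha_j); the resulting 2x2 Cartan matrix is
[[2, -1], [-1, 2]].
All simple roots have the same length, so the diagram is simply laced. The associated Dynkin diagram is a chain of 2 nodes with single edges (A_2), so the type is A_2 (the algebra sl(3)).

type A_2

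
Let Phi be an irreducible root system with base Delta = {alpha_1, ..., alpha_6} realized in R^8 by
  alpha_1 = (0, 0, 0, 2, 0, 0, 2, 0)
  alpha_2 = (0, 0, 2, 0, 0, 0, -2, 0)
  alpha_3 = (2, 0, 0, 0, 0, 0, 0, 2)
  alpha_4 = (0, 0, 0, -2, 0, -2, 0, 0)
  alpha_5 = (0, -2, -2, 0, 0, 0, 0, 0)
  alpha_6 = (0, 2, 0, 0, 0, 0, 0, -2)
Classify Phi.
type A_6

Compute the Cartan integers a_ij = 2(alpha_i, alpha_j)/(alpha_j, alpha_j); the resulting 6x6 Cartan matrix is
[[2, -1, 0, -1, 0, 0], [-1, 2, 0, 0, -1, 0], [0, 0, 2, 0, 0, -1], [-1, 0, 0, 2, 0, 0], [0, -1, 0, 0, 2, -1], [0, 0, -1, 0, -1, 2]].
All simple roots have the same length, so the diagram is simply laced. The associated Dynkin diagram is a chain of 6 nodes with single edges (A_6), so the type is A_6 (the algebra sl(7)).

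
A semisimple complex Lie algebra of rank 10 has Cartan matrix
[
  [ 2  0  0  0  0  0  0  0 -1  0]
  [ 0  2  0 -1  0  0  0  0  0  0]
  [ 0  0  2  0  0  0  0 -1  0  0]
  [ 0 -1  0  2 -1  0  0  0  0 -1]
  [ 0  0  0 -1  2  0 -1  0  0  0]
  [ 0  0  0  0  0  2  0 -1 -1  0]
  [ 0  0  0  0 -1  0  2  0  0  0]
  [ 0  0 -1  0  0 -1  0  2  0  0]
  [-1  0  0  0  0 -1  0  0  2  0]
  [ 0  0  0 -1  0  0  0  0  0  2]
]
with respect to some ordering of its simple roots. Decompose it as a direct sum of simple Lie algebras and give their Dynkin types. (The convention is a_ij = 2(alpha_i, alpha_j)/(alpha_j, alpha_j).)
The diagram associated to this matrix has two connected components: the simple roots {alpha_1, alpha_3, alpha_6, alpha_8, alpha_9} form a chain of 5 nodes with single edges (A_5), and {alpha_2, alpha_4, alpha_5, alpha_7, alpha_10} form a chain of 3 nodes with a fork of two nodes at one end (D_5). A semisimple Lie algebra decomposes uniquely as the direct sum of simple ideals, one per connected component of its Dynkin diagram, so g ≅ A_5 ⊕ D_5 (dimension 35 + 45 = 80).

type A_5 ⊕ type D_5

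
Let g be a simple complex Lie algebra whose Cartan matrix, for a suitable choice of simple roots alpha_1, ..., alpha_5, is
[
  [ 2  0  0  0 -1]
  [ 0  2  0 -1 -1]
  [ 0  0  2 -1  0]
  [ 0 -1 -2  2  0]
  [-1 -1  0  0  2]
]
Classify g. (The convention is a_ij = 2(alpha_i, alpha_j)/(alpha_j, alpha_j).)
type B_5

The matrix has rank 5 with 2's on the diagonal. Reading the off-diagonal entries as Dynkin edges (a single edge where a_ij = a_ji = -1; a double or triple edge where a_ij * a_ji = 2 or 3), the diagram is a chain of 5 nodes with a double edge at one end; the terminal node there is the unique short simple root (B_5). One simple-root ordering that puts it in standard form is (alpha_1, alpha_5, alpha_2, alpha_4, alpha_3). So the algebra is type B_5, i.e. so(11).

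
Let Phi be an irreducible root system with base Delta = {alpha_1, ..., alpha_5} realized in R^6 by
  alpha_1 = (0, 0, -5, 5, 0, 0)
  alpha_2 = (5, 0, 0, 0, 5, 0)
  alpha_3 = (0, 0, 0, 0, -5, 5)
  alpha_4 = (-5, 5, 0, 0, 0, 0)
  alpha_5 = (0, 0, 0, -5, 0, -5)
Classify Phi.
A_5 (sl(6))

Compute the Cartan integers a_ij = 2(alpha_i, alpha_j)/(alpha_j, alpha_j); the resulting 5x5 Cartan matrix is
[[2, 0, 0, 0, -1], [0, 2, -1, -1, 0], [0, -1, 2, 0, -1], [0, -1, 0, 2, 0], [-1, 0, -1, 0, 2]].
All simple roots have the same length, so the diagram is simply laced. The associated Dynkin diagram is a chain of 5 nodes with single edges (A_5), so the type is A_5 (the algebra sl(6)).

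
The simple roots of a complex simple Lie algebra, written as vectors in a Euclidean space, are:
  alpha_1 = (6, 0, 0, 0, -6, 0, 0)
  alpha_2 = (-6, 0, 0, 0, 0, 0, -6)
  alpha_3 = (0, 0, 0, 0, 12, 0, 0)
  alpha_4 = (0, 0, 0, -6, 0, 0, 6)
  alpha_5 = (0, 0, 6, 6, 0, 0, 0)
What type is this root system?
C_5 (sp(10))

Compute the Cartan integers a_ij = 2(alpha_i, alpha_j)/(alpha_j, alpha_j); the resulting 5x5 Cartan matrix is
[[2, -1, -1, 0, 0], [-1, 2, 0, -1, 0], [-2, 0, 2, 0, 0], [0, -1, 0, 2, -1], [0, 0, 0, -1, 2]].
The roots have two lengths (squared-length ratio 2:1); the short ones are alpha_{1,2,4,5}. The associated Dynkin diagram is a chain of 5 nodes with a double edge at one end; the terminal node there is the unique long simple root (C_5), so the type is C_5 (the algebra sp(10)).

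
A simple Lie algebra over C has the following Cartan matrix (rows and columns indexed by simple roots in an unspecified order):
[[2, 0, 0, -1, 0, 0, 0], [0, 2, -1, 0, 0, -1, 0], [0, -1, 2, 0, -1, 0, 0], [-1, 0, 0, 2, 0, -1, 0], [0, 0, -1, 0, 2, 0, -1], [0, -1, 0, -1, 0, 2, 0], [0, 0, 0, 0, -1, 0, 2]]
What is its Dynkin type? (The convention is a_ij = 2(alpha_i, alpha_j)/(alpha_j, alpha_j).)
The matrix has rank 7 with 2's on the diagonal. Reading the off-diagonal entries as Dynkin edges (a single edge where a_ij = a_ji = -1; a double or triple edge where a_ij * a_ji = 2 or 3), the diagram is a chain of 7 nodes with single edges (A_7). One simple-root ordering that puts it in standard form is (alpha_1, alpha_4, alpha_6, alpha_2, alpha_3, alpha_5, alpha_7). So the algebra is type A_7, i.e. sl(8).

A_7 (sl(8))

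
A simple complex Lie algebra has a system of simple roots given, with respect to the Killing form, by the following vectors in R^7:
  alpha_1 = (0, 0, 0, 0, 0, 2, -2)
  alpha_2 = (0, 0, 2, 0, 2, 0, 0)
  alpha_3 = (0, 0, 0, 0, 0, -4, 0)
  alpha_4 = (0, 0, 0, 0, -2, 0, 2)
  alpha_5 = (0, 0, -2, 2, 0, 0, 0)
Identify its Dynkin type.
Compute the Cartan integers a_ij = 2(alpha_i, alpha_j)/(alpha_j, alpha_j); the resulting 5x5 Cartan matrix is
[[2, 0, -1, -1, 0], [0, 2, 0, -1, -1], [-2, 0, 2, 0, 0], [-1, -1, 0, 2, 0], [0, -1, 0, 0, 2]].
The roots have two lengths (squared-length ratio 2:1); the short ones are alpha_{1,2,4,5}. The associated Dynkin diagram is a chain of 5 nodes with a double edge at one end; the terminal node there is the unique long simple root (C_5), so the type is C_5 (the algebra sp(10)).

C_5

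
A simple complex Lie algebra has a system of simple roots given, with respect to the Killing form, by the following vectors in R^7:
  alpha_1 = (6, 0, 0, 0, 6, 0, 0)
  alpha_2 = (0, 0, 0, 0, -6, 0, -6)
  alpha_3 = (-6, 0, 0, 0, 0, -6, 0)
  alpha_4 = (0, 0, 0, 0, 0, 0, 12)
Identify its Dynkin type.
C4

Compute the Cartan integers a_ij = 2(alpha_i, alpha_j)/(alpha_j, alpha_j); the resulting 4x4 Cartan matrix is
[[2, -1, -1, 0], [-1, 2, 0, -1], [-1, 0, 2, 0], [0, -2, 0, 2]].
The roots have two lengths (squared-length ratio 2:1); the short ones are alpha_{1,2,3}. The associated Dynkin diagram is a chain of 4 nodes with a double edge at one end; the terminal node there is the unique long simple root (C_4), so the type is C_4 (the algebra sp(8)).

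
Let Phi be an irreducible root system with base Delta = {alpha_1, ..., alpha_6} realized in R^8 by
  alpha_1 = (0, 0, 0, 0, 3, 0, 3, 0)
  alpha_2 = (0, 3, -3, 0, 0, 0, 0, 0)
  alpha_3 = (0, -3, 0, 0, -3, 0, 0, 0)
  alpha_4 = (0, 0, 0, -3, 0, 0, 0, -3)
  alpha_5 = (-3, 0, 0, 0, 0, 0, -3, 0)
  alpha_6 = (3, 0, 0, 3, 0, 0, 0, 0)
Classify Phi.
Compute the Cartan integers a_ij = 2(alpha_i, alpha_j)/(alpha_j, alpha_j); the resulting 6x6 Cartan matrix is
[[2, 0, -1, 0, -1, 0], [0, 2, -1, 0, 0, 0], [-1, -1, 2, 0, 0, 0], [0, 0, 0, 2, 0, -1], [-1, 0, 0, 0, 2, -1], [0, 0, 0, -1, -1, 2]].
All simple roots have the same length, so the diagram is simply laced. The associated Dynkin diagram is a chain of 6 nodes with single edges (A_6), so the type is A_6 (the algebra sl(7)).

A_6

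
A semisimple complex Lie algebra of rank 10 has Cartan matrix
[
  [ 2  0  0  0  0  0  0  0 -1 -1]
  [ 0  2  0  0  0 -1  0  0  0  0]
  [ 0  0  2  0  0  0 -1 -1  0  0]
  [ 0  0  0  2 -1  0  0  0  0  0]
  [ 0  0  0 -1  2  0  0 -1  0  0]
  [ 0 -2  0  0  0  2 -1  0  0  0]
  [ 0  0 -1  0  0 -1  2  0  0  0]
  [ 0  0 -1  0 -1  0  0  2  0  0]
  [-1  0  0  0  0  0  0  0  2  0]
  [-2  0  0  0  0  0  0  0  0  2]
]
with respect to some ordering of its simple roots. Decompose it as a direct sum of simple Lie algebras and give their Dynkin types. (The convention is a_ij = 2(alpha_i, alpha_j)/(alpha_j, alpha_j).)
The diagram associated to this matrix has two connected components: the simple roots {alpha_2, alpha_3, alpha_4, alpha_5, alpha_6, alpha_7, alpha_8} form a chain of 7 nodes with a double edge at one end; the terminal node there is the unique short simple root (B_7), and {alpha_1, alpha_9, alpha_10} form a chain of 3 nodes with a double edge at one end; the terminal node there is the unique long simple root (C_3). A semisimple Lie algebra decomposes uniquely as the direct sum of simple ideals, one per connected component of its Dynkin diagram, so g ≅ B_7 ⊕ C_3 (dimension 105 + 21 = 126).

B_7 ⊕ C_3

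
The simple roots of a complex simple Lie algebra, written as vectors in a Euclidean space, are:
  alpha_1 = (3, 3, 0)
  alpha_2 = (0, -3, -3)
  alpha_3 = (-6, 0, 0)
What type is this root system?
Compute the Cartan integers a_ij = 2(alpha_i, alpha_j)/(alpha_j, alpha_j); the resulting 3x3 Cartan matrix is
[[2, -1, -1], [-1, 2, 0], [-2, 0, 2]].
The roots have two lengths (squared-length ratio 2:1); the short ones are alpha_{1,2}. The associated Dynkin diagram is a chain of 3 nodes with a double edge at one end; the terminal node there is the unique long simple root (C_3), so the type is C_3 (the algebra sp(6)).

type C_3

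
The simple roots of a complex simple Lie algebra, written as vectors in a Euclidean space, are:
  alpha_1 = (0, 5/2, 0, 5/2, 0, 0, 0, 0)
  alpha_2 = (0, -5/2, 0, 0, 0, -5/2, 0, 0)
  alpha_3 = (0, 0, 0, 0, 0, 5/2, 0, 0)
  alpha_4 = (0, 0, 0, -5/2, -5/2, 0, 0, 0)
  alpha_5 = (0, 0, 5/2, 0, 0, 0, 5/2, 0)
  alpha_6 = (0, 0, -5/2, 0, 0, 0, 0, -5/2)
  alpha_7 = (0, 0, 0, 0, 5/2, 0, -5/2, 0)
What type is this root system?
B_7

Compute the Cartan integers a_ij = 2(alpha_i, alpha_j)/(alpha_j, alpha_j); the resulting 7x7 Cartan matrix is
[[2, -1, 0, -1, 0, 0, 0], [-1, 2, -2, 0, 0, 0, 0], [0, -1, 2, 0, 0, 0, 0], [-1, 0, 0, 2, 0, 0, -1], [0, 0, 0, 0, 2, -1, -1], [0, 0, 0, 0, -1, 2, 0], [0, 0, 0, -1, -1, 0, 2]].
The roots have two lengths (squared-length ratio 2:1); the short ones are alpha_{3}. The associated Dynkin diagram is a chain of 7 nodes with a double edge at one end; the terminal node there is the unique short simple root (B_7), so the type is B_7 (the algebra so(15)).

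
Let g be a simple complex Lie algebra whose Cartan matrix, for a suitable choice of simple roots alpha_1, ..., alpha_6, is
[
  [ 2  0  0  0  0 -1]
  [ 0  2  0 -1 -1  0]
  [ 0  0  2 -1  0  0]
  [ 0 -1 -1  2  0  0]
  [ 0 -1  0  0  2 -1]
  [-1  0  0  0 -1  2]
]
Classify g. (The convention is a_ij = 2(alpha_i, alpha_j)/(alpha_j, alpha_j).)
The matrix has rank 6 with 2's on the diagonal. Reading the off-diagonal entries as Dynkin edges (a single edge where a_ij = a_ji = -1; a double or triple edge where a_ij * a_ji = 2 or 3), the diagram is a chain of 6 nodes with single edges (A_6). One simple-root ordering that puts it in standard form is (alpha_1, alpha_6, alpha_5, alpha_2, alpha_4, alpha_3). So the algebra is type A_6, i.e. sl(7).

A_6 (sl(7))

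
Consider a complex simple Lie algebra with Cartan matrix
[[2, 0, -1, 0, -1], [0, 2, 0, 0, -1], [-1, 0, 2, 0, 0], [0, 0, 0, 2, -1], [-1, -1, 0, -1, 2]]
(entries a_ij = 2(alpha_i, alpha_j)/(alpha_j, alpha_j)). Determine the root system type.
The matrix has rank 5 with 2's on the diagonal. Reading the off-diagonal entries as Dynkin edges (a single edge where a_ij = a_ji = -1; a double or triple edge where a_ij * a_ji = 2 or 3), the diagram is a chain of 3 nodes with a fork of two nodes at one end (D_5). One simple-root ordering that puts it in standard form is (alpha_3, alpha_1, alpha_5, alpha_4, alpha_2). So the algebra is type D_5, i.e. so(10).

D_5 (so(10))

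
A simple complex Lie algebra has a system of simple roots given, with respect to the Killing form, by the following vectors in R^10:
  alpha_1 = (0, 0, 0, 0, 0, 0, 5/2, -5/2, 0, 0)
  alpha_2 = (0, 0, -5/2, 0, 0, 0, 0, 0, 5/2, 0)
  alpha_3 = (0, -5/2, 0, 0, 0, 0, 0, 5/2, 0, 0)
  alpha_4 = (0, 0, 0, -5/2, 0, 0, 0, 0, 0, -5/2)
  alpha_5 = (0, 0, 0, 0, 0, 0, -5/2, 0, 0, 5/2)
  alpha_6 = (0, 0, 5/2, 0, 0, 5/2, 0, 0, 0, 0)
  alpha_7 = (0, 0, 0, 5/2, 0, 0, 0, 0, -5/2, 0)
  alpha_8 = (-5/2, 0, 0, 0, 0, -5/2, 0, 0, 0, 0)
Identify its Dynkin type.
type A_8

Compute the Cartan integers a_ij = 2(alpha_i, alpha_j)/(alpha_j, alpha_j); the resulting 8x8 Cartan matrix is
[[2, 0, -1, 0, -1, 0, 0, 0], [0, 2, 0, 0, 0, -1, -1, 0], [-1, 0, 2, 0, 0, 0, 0, 0], [0, 0, 0, 2, -1, 0, -1, 0], [-1, 0, 0, -1, 2, 0, 0, 0], [0, -1, 0, 0, 0, 2, 0, -1], [0, -1, 0, -1, 0, 0, 2, 0], [0, 0, 0, 0, 0, -1, 0, 2]].
All simple roots have the same length, so the diagram is simply laced. The associated Dynkin diagram is a chain of 8 nodes with single edges (A_8), so the type is A_8 (the algebra sl(9)).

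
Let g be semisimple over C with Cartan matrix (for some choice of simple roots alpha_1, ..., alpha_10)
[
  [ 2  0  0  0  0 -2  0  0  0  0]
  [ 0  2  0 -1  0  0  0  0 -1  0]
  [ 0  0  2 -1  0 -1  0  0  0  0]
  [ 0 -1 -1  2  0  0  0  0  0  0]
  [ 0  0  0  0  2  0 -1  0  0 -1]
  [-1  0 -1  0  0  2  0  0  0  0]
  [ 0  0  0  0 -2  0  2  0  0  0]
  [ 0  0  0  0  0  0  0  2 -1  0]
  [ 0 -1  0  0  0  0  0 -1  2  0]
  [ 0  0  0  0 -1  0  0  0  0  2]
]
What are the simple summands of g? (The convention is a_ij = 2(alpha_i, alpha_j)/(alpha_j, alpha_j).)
type C_3 ⊕ type C_7

The diagram associated to this matrix has two connected components: the simple roots {alpha_5, alpha_7, alpha_10} form a chain of 3 nodes with a double edge at one end; the terminal node there is the unique long simple root (C_3), and {alpha_1, alpha_2, alpha_3, alpha_4, alpha_6, alpha_8, alpha_9} form a chain of 7 nodes with a double edge at one end; the terminal node there is the unique long simple root (C_7). A semisimple Lie algebra decomposes uniquely as the direct sum of simple ideals, one per connected component of its Dynkin diagram, so g ≅ C_3 ⊕ C_7 (dimension 21 + 105 = 126).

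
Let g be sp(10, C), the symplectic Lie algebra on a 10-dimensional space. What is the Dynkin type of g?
This is sp(10), which has dimension 10(10+1)/2 = 55 and rank 10/2 = 5. In the classification of classical Lie algebras, the symplectic algebra sp(2n) has type C_n; here n = 5, so the Dynkin diagram is a chain of 5 nodes with a double edge at one end; the terminal node there is the unique long simple root (C_5). Hence the type is C_5.

type C_5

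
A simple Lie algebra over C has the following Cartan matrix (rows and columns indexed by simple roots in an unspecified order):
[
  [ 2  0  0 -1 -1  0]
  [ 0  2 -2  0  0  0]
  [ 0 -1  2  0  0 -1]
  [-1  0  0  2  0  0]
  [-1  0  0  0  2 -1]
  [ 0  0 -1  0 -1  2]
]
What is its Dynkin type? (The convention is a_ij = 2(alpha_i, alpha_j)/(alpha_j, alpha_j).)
C_6 (sp(12))

The matrix has rank 6 with 2's on the diagonal. Reading the off-diagonal entries as Dynkin edges (a single edge where a_ij = a_ji = -1; a double or triple edge where a_ij * a_ji = 2 or 3), the diagram is a chain of 6 nodes with a double edge at one end; the terminal node there is the unique long simple root (C_6). One simple-root ordering that puts it in standard form is (alpha_4, alpha_1, alpha_5, alpha_6, alpha_3, alpha_2). So the algebra is type C_6, i.e. sp(12).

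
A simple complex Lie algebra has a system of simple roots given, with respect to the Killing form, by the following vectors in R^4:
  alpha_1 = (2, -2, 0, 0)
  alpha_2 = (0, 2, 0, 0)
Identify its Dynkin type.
type B_2

Compute the Cartan integers a_ij = 2(alpha_i, alpha_j)/(alpha_j, alpha_j); the resulting 2x2 Cartan matrix is
[[2, -2], [-1, 2]].
The roots have two lengths (squared-length ratio 2:1); the short ones are alpha_{2}. The associated Dynkin diagram is a chain of 2 nodes with a double edge at one end; the terminal node there is the unique short simple root (B_2), so the type is B_2 (the algebra so(5)).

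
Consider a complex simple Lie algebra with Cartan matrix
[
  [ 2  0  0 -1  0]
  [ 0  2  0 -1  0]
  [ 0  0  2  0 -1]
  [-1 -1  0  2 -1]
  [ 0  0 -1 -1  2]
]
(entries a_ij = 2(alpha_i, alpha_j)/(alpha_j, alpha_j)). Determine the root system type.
D5

The matrix has rank 5 with 2's on the diagonal. Reading the off-diagonal entries as Dynkin edges (a single edge where a_ij = a_ji = -1; a double or triple edge where a_ij * a_ji = 2 or 3), the diagram is a chain of 3 nodes with a fork of two nodes at one end (D_5). One simple-root ordering that puts it in standard form is (alpha_3, alpha_5, alpha_4, alpha_1, alpha_2). So the algebra is type D_5, i.e. so(10).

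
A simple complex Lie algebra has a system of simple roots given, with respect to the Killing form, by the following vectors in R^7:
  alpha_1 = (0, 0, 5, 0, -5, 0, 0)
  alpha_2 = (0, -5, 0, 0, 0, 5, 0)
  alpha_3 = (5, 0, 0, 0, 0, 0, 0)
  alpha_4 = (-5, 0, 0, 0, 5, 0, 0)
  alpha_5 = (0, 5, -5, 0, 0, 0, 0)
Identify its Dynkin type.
Compute the Cartan integers a_ij = 2(alpha_i, alpha_j)/(alpha_j, alpha_j); the resulting 5x5 Cartan matrix is
[[2, 0, 0, -1, -1], [0, 2, 0, 0, -1], [0, 0, 2, -1, 0], [-1, 0, -2, 2, 0], [-1, -1, 0, 0, 2]].
The roots have two lengths (squared-length ratio 2:1); the short ones are alpha_{3}. The associated Dynkin diagram is a chain of 5 nodes with a double edge at one end; the terminal node there is the unique short simple root (B_5), so the type is B_5 (the algebra so(11)).

B_5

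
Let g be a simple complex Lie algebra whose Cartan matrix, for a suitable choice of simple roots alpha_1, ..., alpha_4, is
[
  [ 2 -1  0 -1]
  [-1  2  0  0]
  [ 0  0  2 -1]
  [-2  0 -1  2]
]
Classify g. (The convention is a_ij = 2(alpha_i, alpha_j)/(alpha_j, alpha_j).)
The matrix has rank 4 with 2's on the diagonal. Reading the off-diagonal entries as Dynkin edges (a single edge where a_ij = a_ji = -1; a double or triple edge where a_ij * a_ji = 2 or 3), the diagram is a chain of 4 nodes with a double edge between the middle two (F_4). One simple-root ordering that puts it in standard form is (alpha_3, alpha_4, alpha_1, alpha_2). So the algebra is type F_4.

F_4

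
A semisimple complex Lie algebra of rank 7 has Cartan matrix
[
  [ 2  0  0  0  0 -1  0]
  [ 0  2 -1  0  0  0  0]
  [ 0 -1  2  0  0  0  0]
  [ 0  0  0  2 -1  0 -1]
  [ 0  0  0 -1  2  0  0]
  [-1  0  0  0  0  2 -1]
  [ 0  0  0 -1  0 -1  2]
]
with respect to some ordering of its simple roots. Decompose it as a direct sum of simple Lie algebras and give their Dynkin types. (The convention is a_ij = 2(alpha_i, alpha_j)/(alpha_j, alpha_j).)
A_2 + A_5

The diagram associated to this matrix has two connected components: the simple roots {alpha_2, alpha_3} form a chain of 2 nodes with single edges (A_2), and {alpha_1, alpha_4, alpha_5, alpha_6, alpha_7} form a chain of 5 nodes with single edges (A_5). A semisimple Lie algebra decomposes uniquely as the direct sum of simple ideals, one per connected component of its Dynkin diagram, so g ≅ A_2 ⊕ A_5 (dimension 8 + 35 = 43).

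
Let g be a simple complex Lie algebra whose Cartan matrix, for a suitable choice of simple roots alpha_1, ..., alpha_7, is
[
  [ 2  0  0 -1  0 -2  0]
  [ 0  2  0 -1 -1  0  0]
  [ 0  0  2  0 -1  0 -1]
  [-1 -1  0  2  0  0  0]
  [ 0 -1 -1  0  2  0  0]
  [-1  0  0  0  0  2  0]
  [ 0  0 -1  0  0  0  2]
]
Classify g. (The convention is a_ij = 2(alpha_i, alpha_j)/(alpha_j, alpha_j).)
The matrix has rank 7 with 2's on the diagonal. Reading the off-diagonal entries as Dynkin edges (a single edge where a_ij = a_ji = -1; a double or triple edge where a_ij * a_ji = 2 or 3), the diagram is a chain of 7 nodes with a double edge at one end; the terminal node there is the unique short simple root (B_7). One simple-root ordering that puts it in standard form is (alpha_7, alpha_3, alpha_5, alpha_2, alpha_4, alpha_1, alpha_6). So the algebra is type B_7, i.e. so(15).

B_7 (so(15))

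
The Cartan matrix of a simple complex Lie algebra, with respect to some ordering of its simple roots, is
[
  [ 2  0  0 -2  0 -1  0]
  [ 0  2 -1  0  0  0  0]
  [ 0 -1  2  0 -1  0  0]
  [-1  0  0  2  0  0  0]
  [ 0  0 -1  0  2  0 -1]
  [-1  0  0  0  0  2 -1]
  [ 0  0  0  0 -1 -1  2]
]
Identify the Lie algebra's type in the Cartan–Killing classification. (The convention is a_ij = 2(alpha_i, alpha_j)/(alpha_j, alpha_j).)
The matrix has rank 7 with 2's on the diagonal. Reading the off-diagonal entries as Dynkin edges (a single edge where a_ij = a_ji = -1; a double or triple edge where a_ij * a_ji = 2 or 3), the diagram is a chain of 7 nodes with a double edge at one end; the terminal node there is the unique short simple root (B_7). One simple-root ordering that puts it in standard form is (alpha_2, alpha_3, alpha_5, alpha_7, alpha_6, alpha_1, alpha_4). So the algebra is type B_7, i.e. so(15).

B7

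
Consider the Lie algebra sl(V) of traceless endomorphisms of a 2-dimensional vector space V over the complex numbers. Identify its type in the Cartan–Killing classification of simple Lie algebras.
A_1

This is sl(2), which has dimension 2^2 - 1 = 3 and rank 2 - 1 = 1 (a Cartan subalgebra is the diagonal traceless matrices). In the classification of classical Lie algebras, the special linear algebra sl(n+1) has type A_n; here n = 1, so the Dynkin diagram is a chain of 1 nodes with single edges (A_1). Hence the type is A_1.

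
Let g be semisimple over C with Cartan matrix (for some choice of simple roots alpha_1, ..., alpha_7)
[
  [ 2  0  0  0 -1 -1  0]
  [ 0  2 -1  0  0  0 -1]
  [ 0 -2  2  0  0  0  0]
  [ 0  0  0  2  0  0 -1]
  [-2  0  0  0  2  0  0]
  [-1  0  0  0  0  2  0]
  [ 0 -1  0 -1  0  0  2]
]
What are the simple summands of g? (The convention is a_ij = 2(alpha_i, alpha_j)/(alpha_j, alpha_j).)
The diagram associated to this matrix has two connected components: the simple roots {alpha_1, alpha_5, alpha_6} form a chain of 3 nodes with a double edge at one end; the terminal node there is the unique long simple root (C_3), and {alpha_2, alpha_3, alpha_4, alpha_7} form a chain of 4 nodes with a double edge at one end; the terminal node there is the unique long simple root (C_4). A semisimple Lie algebra decomposes uniquely as the direct sum of simple ideals, one per connected component of its Dynkin diagram, so g ≅ C_3 ⊕ C_4 (dimension 21 + 36 = 57).

type C_3 ⊕ type C_4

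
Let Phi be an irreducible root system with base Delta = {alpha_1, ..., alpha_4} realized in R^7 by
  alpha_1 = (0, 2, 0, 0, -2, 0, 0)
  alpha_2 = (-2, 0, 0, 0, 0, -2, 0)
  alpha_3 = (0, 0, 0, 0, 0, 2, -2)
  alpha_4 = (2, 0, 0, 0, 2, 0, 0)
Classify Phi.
Compute the Cartan integers a_ij = 2(alpha_i, alpha_j)/(alpha_j, alpha_j); the resulting 4x4 Cartan matrix is
[[2, 0, 0, -1], [0, 2, -1, -1], [0, -1, 2, 0], [-1, -1, 0, 2]].
All simple roots have the same length, so the diagram is simply laced. The associated Dynkin diagram is a chain of 4 nodes with single edges (A_4), so the type is A_4 (the algebra sl(5)).

A_4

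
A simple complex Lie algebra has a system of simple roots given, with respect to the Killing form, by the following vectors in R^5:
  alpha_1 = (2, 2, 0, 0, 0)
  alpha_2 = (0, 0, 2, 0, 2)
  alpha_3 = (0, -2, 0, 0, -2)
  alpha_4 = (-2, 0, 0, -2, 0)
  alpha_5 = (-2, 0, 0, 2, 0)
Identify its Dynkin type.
Compute the Cartan integers a_ij = 2(alpha_i, alpha_j)/(alpha_j, alpha_j); the resulting 5x5 Cartan matrix is
[[2, 0, -1, -1, -1], [0, 2, -1, 0, 0], [-1, -1, 2, 0, 0], [-1, 0, 0, 2, 0], [-1, 0, 0, 0, 2]].
All simple roots have the same length, so the diagram is simply laced. The associated Dynkin diagram is a chain of 3 nodes with a fork of two nodes at one end (D_5), so the type is D_5 (the algebra so(10)).

type D_5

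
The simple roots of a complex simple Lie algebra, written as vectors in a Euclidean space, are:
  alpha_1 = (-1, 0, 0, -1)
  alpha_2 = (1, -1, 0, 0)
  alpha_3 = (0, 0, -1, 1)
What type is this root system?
Compute the Cartan integers a_ij = 2(alpha_i, alpha_j)/(alpha_j, alpha_j); the resulting 3x3 Cartan matrix is
[[2, -1, -1], [-1, 2, 0], [-1, 0, 2]].
All simple roots have the same length, so the diagram is simply laced. The associated Dynkin diagram is a chain of 3 nodes with single edges (A_3), so the type is A_3 (the algebra sl(4)).

A_3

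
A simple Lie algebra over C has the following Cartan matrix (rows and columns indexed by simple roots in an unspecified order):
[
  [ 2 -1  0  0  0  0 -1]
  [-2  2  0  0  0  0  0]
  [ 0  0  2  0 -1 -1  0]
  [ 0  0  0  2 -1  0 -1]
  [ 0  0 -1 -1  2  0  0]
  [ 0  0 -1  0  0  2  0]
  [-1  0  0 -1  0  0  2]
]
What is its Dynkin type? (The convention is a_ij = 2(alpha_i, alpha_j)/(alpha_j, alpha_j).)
type C_7

The matrix has rank 7 with 2's on the diagonal. Reading the off-diagonal entries as Dynkin edges (a single edge where a_ij = a_ji = -1; a double or triple edge where a_ij * a_ji = 2 or 3), the diagram is a chain of 7 nodes with a double edge at one end; the terminal node there is the unique long simple root (C_7). One simple-root ordering that puts it in standard form is (alpha_6, alpha_3, alpha_5, alpha_4, alpha_7, alpha_1, alpha_2). So the algebra is type C_7, i.e. sp(14).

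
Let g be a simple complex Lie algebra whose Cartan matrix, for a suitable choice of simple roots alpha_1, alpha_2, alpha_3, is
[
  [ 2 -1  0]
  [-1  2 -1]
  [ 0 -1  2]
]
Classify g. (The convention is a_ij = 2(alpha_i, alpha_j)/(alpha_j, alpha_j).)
type A_3

The matrix has rank 3 with 2's on the diagonal. Reading the off-diagonal entries as Dynkin edges (a single edge where a_ij = a_ji = -1; a double or triple edge where a_ij * a_ji = 2 or 3), the diagram is a chain of 3 nodes with single edges (A_3). One simple-root ordering that puts it in standard form is (alpha_3, alpha_2, alpha_1). So the algebra is type A_3, i.e. sl(4).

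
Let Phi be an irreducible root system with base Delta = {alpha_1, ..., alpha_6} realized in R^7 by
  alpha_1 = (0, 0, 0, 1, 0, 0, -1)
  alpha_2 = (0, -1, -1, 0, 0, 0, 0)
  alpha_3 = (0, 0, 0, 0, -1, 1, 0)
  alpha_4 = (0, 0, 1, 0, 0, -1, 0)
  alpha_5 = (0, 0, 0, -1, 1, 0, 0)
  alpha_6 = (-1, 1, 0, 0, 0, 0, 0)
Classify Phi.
type A_6

Compute the Cartan integers a_ij = 2(alpha_i, alpha_j)/(alpha_j, alpha_j); the resulting 6x6 Cartan matrix is
[[2, 0, 0, 0, -1, 0], [0, 2, 0, -1, 0, -1], [0, 0, 2, -1, -1, 0], [0, -1, -1, 2, 0, 0], [-1, 0, -1, 0, 2, 0], [0, -1, 0, 0, 0, 2]].
All simple roots have the same length, so the diagram is simply laced. The associated Dynkin diagram is a chain of 6 nodes with single edges (A_6), so the type is A_6 (the algebra sl(7)).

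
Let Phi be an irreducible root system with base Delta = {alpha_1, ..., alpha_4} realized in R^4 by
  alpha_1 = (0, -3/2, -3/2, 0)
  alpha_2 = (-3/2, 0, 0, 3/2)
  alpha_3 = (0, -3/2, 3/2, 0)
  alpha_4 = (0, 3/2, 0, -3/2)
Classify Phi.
D_4

Compute the Cartan integers a_ij = 2(alpha_i, alpha_j)/(alpha_j, alpha_j); the resulting 4x4 Cartan matrix is
[[2, 0, 0, -1], [0, 2, 0, -1], [0, 0, 2, -1], [-1, -1, -1, 2]].
All simple roots have the same length, so the diagram is simply laced. The associated Dynkin diagram is a chain of 2 nodes with a fork of two nodes at one end (D_4), so the type is D_4 (the algebra so(8)).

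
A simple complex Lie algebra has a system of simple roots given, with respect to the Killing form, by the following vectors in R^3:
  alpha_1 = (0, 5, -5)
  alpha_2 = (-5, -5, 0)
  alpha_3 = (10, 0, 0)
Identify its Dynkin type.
Compute the Cartan integers a_ij = 2(alpha_i, alpha_j)/(alpha_j, alpha_j); the resulting 3x3 Cartan matrix is
[[2, -1, 0], [-1, 2, -1], [0, -2, 2]].
The roots have two lengths (squared-length ratio 2:1); the short ones are alpha_{1,2}. The associated Dynkin diagram is a chain of 3 nodes with a double edge at one end; the terminal node there is the unique long simple root (C_3), so the type is C_3 (the algebra sp(6)).

C_3 (sp(6))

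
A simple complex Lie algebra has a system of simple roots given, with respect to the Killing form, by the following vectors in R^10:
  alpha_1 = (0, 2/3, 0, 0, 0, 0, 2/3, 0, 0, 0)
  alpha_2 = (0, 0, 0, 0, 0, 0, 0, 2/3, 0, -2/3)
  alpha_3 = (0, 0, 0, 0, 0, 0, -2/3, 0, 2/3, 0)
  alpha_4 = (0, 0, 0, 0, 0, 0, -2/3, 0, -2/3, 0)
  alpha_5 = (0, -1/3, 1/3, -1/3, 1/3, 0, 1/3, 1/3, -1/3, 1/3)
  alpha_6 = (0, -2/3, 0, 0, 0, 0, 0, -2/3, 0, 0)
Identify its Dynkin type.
Compute the Cartan integers a_ij = 2(alpha_i, alpha_j)/(alpha_j, alpha_j); the resulting 6x6 Cartan matrix is
[[2, 0, -1, -1, 0, -1], [0, 2, 0, 0, 0, -1], [-1, 0, 2, 0, -1, 0], [-1, 0, 0, 2, 0, 0], [0, 0, -1, 0, 2, 0], [-1, -1, 0, 0, 0, 2]].
All simple roots have the same length, so the diagram is simply laced. The associated Dynkin diagram is a chain of 5 nodes with one extra node attached to the third node from one end (E_6), so the type is E_6.

E6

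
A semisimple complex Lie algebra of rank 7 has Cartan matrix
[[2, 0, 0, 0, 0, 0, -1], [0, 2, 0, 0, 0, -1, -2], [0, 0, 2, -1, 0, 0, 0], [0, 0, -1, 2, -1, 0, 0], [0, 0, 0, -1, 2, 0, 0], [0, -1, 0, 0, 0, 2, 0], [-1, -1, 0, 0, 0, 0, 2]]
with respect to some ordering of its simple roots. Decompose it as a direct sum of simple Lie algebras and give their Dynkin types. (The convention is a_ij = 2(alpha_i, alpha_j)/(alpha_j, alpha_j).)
The diagram associated to this matrix has two connected components: the simple roots {alpha_3, alpha_4, alpha_5} form a chain of 3 nodes with single edges (A_3), and {alpha_1, alpha_2, alpha_6, alpha_7} form a chain of 4 nodes with a double edge between the middle two (F_4). A semisimple Lie algebra decomposes uniquely as the direct sum of simple ideals, one per connected component of its Dynkin diagram, so g ≅ A_3 ⊕ F_4 (dimension 15 + 52 = 67).

A3 ⊕ F4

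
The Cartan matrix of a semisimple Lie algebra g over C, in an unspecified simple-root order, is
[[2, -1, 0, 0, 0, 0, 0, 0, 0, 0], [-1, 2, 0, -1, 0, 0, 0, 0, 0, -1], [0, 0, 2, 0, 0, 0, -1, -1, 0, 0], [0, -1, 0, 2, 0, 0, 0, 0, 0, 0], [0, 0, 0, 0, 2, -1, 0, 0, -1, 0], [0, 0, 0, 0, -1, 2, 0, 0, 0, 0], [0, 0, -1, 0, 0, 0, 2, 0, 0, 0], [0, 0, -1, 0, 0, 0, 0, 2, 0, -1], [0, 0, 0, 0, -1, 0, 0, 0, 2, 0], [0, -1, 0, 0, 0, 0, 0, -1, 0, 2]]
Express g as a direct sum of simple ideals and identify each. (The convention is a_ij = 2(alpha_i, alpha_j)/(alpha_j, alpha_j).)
A_3 + D_7

The diagram associated to this matrix has two connected components: the simple roots {alpha_5, alpha_6, alpha_9} form a chain of 3 nodes with single edges (A_3), and {alpha_1, alpha_2, alpha_3, alpha_4, alpha_7, alpha_8, alpha_10} form a chain of 5 nodes with a fork of two nodes at one end (D_7). A semisimple Lie algebra decomposes uniquely as the direct sum of simple ideals, one per connected component of its Dynkin diagram, so g ≅ A_3 ⊕ D_7 (dimension 15 + 91 = 106).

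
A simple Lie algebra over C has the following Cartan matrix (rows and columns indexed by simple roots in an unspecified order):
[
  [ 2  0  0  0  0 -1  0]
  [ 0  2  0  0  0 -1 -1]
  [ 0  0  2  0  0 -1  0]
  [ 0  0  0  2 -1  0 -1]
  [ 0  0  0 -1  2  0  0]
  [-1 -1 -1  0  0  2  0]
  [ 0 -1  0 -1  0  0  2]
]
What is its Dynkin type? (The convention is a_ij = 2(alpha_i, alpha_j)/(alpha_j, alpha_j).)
The matrix has rank 7 with 2's on the diagonal. Reading the off-diagonal entries as Dynkin edges (a single edge where a_ij = a_ji = -1; a double or triple edge where a_ij * a_ji = 2 or 3), the diagram is a chain of 5 nodes with a fork of two nodes at one end (D_7). One simple-root ordering that puts it in standard form is (alpha_5, alpha_4, alpha_7, alpha_2, alpha_6, alpha_1, alpha_3). So the algebra is type D_7, i.e. so(14).

type D_7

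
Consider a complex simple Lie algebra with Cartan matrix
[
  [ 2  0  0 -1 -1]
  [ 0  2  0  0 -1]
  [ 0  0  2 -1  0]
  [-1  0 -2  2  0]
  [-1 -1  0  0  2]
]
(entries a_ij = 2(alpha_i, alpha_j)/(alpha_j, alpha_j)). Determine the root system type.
The matrix has rank 5 with 2's on the diagonal. Reading the off-diagonal entries as Dynkin edges (a single edge where a_ij = a_ji = -1; a double or triple edge where a_ij * a_ji = 2 or 3), the diagram is a chain of 5 nodes with a double edge at one end; the terminal node there is the unique short simple root (B_5). One simple-root ordering that puts it in standard form is (alpha_2, alpha_5, alpha_1, alpha_4, alpha_3). So the algebra is type B_5, i.e. so(11).

B5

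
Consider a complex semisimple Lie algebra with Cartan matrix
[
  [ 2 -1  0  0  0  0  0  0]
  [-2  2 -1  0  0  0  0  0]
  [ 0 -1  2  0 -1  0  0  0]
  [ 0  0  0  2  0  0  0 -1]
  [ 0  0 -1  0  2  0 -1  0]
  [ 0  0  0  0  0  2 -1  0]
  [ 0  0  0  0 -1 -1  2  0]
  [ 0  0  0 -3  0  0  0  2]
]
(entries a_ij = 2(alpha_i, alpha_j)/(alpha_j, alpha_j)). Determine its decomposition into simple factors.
B_6 + G_2

The diagram associated to this matrix has two connected components: the simple roots {alpha_1, alpha_2, alpha_3, alpha_5, alpha_6, alpha_7} form a chain of 6 nodes with a double edge at one end; the terminal node there is the unique short simple root (B_6), and {alpha_4, alpha_8} form two nodes joined by a triple edge (G_2). A semisimple Lie algebra decomposes uniquely as the direct sum of simple ideals, one per connected component of its Dynkin diagram, so g ≅ B_6 ⊕ G_2 (dimension 78 + 14 = 92).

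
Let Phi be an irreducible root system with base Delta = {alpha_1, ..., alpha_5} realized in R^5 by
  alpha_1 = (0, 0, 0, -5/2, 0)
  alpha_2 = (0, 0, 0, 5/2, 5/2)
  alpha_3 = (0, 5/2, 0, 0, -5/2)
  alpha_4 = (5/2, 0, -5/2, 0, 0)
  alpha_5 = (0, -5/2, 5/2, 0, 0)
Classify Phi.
Compute the Cartan integers a_ij = 2(alpha_i, alpha_j)/(alpha_j, alpha_j); the resulting 5x5 Cartan matrix is
[[2, -1, 0, 0, 0], [-2, 2, -1, 0, 0], [0, -1, 2, 0, -1], [0, 0, 0, 2, -1], [0, 0, -1, -1, 2]].
The roots have two lengths (squared-length ratio 2:1); the short ones are alpha_{1}. The associated Dynkin diagram is a chain of 5 nodes with a double edge at one end; the terminal node there is the unique short simple root (B_5), so the type is B_5 (the algebra so(11)).

B_5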